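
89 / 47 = 1.89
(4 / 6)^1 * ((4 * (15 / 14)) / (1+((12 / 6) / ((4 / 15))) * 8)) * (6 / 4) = 30 / 427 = 0.07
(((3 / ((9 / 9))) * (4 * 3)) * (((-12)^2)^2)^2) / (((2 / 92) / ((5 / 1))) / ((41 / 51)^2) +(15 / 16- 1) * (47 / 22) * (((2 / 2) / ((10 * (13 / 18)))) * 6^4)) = -47545733413601280 / 73574357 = -646226964.83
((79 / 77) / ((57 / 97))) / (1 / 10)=76630 / 4389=17.46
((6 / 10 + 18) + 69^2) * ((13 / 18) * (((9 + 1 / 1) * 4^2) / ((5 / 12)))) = 6627712 / 5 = 1325542.40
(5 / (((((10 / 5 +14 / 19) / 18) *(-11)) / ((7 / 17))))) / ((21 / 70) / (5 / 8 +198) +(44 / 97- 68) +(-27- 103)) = 4612430025 / 740195382212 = 0.01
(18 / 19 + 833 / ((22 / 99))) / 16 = 142479 / 608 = 234.34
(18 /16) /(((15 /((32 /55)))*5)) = 12 /1375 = 0.01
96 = 96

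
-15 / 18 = -5 / 6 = -0.83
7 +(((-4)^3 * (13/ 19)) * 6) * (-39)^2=-7592699/ 19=-399615.74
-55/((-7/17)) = 935/7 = 133.57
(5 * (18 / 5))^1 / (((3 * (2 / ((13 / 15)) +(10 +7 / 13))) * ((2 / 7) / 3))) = 819 / 167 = 4.90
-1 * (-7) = 7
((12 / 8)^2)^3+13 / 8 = 833 / 64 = 13.02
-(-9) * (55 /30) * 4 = 66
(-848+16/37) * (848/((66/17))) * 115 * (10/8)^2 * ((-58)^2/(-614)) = 68317928560000/374847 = 182255503.07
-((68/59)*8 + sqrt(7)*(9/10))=-544/59 - 9*sqrt(7)/10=-11.60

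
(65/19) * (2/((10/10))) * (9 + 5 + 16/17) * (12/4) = 99060/323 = 306.69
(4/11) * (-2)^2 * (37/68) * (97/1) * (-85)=-71780/11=-6525.45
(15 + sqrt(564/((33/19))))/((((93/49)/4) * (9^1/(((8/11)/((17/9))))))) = 7840/5797 + 3136 * sqrt(9823)/191301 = 2.98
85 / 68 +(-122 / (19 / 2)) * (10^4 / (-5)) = 1952095 / 76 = 25685.46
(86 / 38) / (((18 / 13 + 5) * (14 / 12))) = 3354 / 11039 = 0.30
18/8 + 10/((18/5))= 5.03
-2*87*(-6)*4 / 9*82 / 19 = 38048 / 19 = 2002.53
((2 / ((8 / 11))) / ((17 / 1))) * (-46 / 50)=-253 / 1700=-0.15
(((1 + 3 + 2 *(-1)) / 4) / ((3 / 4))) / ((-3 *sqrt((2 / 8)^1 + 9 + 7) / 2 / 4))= -32 *sqrt(65) / 585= -0.44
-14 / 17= -0.82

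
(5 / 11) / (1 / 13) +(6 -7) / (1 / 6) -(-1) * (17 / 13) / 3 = 148 / 429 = 0.34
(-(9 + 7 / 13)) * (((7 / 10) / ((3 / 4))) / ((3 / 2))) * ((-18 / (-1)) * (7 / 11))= -48608 / 715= -67.98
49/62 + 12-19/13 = 9131/806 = 11.33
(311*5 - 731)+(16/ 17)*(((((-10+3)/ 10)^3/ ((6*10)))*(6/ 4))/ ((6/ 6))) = 35019657/ 42500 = 823.99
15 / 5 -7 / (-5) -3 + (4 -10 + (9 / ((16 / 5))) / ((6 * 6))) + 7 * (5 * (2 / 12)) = 1259 / 960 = 1.31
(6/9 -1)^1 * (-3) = 1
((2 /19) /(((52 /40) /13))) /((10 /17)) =34 /19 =1.79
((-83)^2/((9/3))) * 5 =34445/3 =11481.67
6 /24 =0.25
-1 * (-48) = 48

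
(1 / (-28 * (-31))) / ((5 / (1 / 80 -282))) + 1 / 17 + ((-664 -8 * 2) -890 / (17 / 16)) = -8957796303 / 5902400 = -1517.65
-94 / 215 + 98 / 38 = 8749 / 4085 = 2.14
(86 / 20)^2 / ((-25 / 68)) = -31433 / 625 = -50.29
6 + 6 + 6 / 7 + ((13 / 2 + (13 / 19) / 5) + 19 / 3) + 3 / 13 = 1351633 / 51870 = 26.06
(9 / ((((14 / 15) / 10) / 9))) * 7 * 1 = 6075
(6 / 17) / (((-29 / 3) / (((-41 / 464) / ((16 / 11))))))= 4059 / 1830016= 0.00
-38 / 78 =-19 / 39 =-0.49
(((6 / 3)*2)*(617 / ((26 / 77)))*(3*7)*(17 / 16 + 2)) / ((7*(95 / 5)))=6983823 / 1976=3534.32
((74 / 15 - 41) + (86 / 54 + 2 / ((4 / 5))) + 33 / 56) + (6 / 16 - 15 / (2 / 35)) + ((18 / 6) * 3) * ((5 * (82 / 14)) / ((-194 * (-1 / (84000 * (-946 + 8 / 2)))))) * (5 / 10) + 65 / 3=-19708906273999 / 366660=-53752539.88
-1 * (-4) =4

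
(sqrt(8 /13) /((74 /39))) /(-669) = -sqrt(26) /8251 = -0.00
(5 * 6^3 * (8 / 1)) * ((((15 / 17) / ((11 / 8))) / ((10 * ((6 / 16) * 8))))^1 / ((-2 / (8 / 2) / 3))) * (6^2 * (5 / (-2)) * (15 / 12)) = 23328000 / 187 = 124748.66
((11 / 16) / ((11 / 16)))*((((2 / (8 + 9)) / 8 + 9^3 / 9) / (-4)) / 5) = -5509 / 1360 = -4.05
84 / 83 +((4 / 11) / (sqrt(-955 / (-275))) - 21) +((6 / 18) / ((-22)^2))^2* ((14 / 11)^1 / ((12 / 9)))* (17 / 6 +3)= -153897738449 / 7699526208 +4* sqrt(10505) / 2101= -19.79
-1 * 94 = -94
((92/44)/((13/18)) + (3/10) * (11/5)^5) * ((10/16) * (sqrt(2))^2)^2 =82028379/2860000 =28.68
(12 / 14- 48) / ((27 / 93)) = -3410 / 21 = -162.38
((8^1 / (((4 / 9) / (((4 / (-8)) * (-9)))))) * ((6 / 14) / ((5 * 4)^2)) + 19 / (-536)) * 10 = 9631 / 18760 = 0.51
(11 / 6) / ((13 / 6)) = 11 / 13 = 0.85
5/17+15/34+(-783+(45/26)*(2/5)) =-345455/442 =-781.57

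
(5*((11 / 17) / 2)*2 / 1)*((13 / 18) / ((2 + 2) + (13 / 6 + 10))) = 715 / 4947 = 0.14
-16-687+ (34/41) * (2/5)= -144047/205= -702.67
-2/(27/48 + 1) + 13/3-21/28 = 691/300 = 2.30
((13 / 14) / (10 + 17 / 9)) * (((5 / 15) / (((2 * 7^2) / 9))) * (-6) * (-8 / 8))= 0.01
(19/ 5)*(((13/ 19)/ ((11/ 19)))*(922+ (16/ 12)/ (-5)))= 3415022/ 825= 4139.42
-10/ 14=-5/ 7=-0.71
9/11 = 0.82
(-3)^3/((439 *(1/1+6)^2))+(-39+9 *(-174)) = -34525182/21511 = -1605.00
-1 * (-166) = 166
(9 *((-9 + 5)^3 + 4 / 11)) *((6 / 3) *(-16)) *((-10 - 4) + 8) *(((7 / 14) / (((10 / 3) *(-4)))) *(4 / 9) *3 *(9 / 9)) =60480 / 11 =5498.18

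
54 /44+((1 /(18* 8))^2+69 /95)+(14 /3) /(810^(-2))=66346553949589 /21669120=3061801.95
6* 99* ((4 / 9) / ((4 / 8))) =528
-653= -653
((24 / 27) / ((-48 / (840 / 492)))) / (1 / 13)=-455 / 1107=-0.41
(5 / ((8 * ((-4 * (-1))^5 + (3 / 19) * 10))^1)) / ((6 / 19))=1805 / 935328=0.00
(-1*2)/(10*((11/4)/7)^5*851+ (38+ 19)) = -17210368/1175767493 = -0.01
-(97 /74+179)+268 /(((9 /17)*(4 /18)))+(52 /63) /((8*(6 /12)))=9780389 /4662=2097.90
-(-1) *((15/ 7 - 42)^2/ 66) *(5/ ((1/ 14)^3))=3632580/ 11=330234.55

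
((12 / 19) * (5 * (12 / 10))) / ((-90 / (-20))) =16 / 19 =0.84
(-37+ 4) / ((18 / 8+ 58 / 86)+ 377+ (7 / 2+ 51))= -0.08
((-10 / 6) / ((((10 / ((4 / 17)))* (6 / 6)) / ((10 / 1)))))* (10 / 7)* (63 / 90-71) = 14060 / 357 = 39.38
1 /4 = 0.25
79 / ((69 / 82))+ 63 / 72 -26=37955 / 552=68.76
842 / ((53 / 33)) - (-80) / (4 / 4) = 32026 / 53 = 604.26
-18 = -18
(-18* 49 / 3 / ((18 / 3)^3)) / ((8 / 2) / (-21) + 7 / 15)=-1715 / 348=-4.93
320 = 320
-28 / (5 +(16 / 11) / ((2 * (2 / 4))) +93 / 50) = -15400 / 4573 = -3.37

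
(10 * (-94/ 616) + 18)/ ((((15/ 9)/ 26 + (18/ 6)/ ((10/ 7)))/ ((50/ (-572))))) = -951375/ 1429736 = -0.67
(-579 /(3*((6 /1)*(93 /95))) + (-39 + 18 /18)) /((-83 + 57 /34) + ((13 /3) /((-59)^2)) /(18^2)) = 126349167762 /145009715839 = 0.87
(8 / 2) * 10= 40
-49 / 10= -4.90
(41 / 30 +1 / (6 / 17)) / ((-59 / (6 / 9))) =-14 / 295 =-0.05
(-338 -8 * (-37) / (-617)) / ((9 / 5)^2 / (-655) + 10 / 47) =-160730024250 / 98684831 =-1628.72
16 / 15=1.07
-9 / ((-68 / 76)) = 171 / 17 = 10.06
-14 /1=-14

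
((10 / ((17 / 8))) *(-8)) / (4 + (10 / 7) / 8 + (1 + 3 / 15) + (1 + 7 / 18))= -806400 / 144959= -5.56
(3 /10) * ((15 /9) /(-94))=-1 /188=-0.01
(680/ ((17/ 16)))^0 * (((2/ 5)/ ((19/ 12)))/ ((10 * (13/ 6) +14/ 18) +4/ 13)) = 1404/ 126445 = 0.01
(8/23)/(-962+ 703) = -8/5957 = -0.00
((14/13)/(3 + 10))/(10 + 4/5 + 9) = 70/16731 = 0.00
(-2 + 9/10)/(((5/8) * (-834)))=0.00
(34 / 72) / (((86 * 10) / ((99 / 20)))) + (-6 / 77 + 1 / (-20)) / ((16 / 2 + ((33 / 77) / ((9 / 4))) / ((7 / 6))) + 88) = 618603 / 445755200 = 0.00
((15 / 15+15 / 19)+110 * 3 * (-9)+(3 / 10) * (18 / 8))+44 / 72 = -20293763 / 6840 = -2966.92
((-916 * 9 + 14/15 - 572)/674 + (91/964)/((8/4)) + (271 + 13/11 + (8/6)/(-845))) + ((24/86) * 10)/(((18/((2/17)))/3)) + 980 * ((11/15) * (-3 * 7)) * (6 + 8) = -186326840363499117/882945092744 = -211028.80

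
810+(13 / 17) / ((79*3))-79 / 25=806.84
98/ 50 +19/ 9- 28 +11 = -2909/ 225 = -12.93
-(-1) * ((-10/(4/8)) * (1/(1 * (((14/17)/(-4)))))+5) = 715/7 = 102.14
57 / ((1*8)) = 57 / 8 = 7.12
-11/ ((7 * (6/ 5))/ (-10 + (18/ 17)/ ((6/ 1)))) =9185/ 714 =12.86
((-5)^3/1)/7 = -125/7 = -17.86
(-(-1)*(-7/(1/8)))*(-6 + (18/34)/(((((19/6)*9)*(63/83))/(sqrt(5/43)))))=336 -1328*sqrt(215)/41667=335.53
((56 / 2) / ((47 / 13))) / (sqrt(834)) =0.27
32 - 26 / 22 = 339 / 11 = 30.82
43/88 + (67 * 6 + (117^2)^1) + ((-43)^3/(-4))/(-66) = 13790.33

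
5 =5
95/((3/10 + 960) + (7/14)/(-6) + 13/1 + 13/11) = 62700/643103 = 0.10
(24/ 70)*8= 2.74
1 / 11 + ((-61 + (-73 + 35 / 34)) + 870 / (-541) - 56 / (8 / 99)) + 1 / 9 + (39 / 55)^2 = -414079137209 / 500776650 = -826.87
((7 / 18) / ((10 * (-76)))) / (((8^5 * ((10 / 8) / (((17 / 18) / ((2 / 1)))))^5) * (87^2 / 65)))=-129206987 / 125218097808998400000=-0.00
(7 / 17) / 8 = 7 / 136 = 0.05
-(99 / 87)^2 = -1089 / 841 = -1.29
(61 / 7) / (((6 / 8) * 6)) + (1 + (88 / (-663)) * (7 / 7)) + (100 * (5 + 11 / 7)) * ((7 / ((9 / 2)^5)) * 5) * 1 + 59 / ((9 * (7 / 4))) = 1736909273 / 91348803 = 19.01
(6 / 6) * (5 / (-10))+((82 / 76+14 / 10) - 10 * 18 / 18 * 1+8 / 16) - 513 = -98899 / 190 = -520.52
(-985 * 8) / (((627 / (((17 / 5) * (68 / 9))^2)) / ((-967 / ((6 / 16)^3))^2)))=-516255571245191397376 / 185118615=-2788782593501.96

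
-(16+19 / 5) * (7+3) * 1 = -198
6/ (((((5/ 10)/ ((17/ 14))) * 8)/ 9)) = 459/ 28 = 16.39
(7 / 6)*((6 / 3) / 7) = 1 / 3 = 0.33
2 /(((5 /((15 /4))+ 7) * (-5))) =-6 /125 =-0.05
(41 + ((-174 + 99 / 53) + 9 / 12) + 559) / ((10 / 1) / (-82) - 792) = -3725547 / 6885124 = -0.54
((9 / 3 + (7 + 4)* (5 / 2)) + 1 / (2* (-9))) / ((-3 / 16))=-4384 / 27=-162.37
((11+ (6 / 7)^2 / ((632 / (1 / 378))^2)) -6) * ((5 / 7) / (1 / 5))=9710047368025 / 543762652608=17.86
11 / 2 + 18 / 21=89 / 14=6.36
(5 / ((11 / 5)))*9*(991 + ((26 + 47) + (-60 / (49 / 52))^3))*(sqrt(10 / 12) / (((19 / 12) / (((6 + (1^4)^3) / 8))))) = -1701345907350*sqrt(30) / 3512663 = -2652874.85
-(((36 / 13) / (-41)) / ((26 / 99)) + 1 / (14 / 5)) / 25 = -9697 / 2425150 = -0.00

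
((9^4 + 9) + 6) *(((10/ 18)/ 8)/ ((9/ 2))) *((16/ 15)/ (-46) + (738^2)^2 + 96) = 56082207636453536/ 1863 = 30103171034059.87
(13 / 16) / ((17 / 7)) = 91 / 272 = 0.33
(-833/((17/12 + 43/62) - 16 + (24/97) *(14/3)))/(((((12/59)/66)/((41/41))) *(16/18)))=43892153613/1838140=23878.57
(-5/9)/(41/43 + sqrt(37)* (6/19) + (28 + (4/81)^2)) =-462220450932555/23985220572123901 + 5040914518170* sqrt(37)/23985220572123901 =-0.02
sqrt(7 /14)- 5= -5 + sqrt(2) /2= -4.29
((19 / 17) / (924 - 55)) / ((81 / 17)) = 19 / 70389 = 0.00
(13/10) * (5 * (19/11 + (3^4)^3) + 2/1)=189990918/55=3454380.33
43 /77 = 0.56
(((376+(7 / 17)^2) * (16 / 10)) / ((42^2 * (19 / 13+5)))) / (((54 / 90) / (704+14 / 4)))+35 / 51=2021816815 / 32117148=62.95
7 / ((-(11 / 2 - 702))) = 2 / 199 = 0.01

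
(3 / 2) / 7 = 3 / 14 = 0.21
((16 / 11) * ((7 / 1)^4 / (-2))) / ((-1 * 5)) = 19208 / 55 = 349.24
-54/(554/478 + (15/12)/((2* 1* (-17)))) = -65008/1351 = -48.12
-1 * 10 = -10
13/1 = 13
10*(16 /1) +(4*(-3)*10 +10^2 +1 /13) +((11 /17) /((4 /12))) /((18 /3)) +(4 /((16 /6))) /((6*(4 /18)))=250217 /1768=141.53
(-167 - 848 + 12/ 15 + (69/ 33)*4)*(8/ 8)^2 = -55321/ 55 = -1005.84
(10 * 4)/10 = 4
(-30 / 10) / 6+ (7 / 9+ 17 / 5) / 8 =1 / 45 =0.02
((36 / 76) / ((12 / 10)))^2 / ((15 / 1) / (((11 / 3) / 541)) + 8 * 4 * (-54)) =275 / 856292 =0.00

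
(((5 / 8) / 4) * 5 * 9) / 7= 225 / 224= 1.00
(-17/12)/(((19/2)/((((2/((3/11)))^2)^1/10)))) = -2057/2565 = -0.80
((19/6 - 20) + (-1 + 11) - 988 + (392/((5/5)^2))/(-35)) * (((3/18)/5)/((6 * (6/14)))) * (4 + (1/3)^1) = -56.51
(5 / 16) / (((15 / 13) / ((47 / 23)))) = 611 / 1104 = 0.55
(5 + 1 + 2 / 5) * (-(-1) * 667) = 4268.80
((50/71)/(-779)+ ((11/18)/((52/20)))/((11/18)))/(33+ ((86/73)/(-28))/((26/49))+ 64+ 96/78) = 80561340/20607193147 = 0.00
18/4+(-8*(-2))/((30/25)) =107/6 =17.83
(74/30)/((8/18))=111/20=5.55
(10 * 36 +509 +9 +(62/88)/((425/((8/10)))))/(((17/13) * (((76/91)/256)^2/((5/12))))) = 2262418195960832/86071425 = 26285357.72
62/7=8.86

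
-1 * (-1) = 1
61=61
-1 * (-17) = 17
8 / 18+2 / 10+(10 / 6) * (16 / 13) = 1577 / 585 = 2.70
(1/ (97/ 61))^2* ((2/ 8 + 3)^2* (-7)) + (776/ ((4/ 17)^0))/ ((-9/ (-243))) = 3149795945/ 150544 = 20922.76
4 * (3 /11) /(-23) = -12 /253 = -0.05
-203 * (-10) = 2030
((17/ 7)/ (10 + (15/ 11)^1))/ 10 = 187/ 8750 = 0.02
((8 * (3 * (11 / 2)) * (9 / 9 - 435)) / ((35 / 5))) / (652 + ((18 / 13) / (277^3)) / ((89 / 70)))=-25156388892063 / 2004150239359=-12.55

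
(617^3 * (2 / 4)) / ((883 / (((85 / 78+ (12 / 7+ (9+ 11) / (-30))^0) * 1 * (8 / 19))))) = 76572546838 / 654303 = 117029.19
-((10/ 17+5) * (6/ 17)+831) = -240729/ 289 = -832.97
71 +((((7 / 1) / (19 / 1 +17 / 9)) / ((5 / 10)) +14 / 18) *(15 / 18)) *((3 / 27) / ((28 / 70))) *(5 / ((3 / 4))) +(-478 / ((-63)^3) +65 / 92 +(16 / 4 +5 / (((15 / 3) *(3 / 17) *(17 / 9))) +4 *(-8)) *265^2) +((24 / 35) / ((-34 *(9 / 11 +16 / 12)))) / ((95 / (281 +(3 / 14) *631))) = -362744163519635623379 / 206626946897700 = -1755551.10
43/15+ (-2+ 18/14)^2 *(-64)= -21893/735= -29.79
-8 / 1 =-8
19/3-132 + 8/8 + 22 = -308/3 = -102.67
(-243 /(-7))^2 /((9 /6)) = 39366 /49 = 803.39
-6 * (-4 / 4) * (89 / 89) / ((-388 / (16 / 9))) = -8 / 291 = -0.03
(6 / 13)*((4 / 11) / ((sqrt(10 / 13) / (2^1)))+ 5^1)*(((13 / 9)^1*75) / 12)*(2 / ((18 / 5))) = 50*sqrt(130) / 297+ 625 / 54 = 13.49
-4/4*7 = -7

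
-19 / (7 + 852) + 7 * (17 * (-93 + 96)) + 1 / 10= 3067299 / 8590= 357.08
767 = 767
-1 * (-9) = 9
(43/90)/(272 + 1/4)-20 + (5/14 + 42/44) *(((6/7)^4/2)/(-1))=-16762666138/823627035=-20.35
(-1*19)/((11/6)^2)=-684/121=-5.65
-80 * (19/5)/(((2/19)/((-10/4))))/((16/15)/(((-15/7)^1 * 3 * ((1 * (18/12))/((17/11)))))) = -40206375/952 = -42233.59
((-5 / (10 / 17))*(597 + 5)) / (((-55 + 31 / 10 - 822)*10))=5117 / 8739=0.59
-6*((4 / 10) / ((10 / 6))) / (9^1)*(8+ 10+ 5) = -92 / 25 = -3.68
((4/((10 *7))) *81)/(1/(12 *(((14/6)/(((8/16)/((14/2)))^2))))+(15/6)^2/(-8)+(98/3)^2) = 2286144/526681735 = 0.00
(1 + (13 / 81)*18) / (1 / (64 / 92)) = 560 / 207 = 2.71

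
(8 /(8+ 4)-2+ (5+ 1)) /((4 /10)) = 35 /3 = 11.67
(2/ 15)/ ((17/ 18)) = 12/ 85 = 0.14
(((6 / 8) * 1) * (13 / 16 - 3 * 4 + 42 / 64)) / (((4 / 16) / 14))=-442.31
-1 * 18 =-18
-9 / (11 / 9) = -81 / 11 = -7.36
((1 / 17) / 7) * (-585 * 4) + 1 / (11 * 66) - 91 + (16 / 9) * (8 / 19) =-541266631 / 4924458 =-109.91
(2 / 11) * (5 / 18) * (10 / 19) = 50 / 1881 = 0.03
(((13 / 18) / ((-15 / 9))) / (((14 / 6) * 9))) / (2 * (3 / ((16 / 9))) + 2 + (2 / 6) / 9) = -156 / 40915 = -0.00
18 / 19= 0.95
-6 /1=-6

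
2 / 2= 1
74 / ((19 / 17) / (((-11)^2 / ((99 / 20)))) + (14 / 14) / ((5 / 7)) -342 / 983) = 272055080 / 4036001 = 67.41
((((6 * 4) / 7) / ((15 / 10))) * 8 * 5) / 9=640 / 63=10.16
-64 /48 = -4 /3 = -1.33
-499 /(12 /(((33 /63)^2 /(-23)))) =60379 /121716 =0.50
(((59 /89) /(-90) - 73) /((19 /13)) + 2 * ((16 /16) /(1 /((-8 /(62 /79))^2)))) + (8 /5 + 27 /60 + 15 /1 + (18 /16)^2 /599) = 98072497279379 /560681596224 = 174.92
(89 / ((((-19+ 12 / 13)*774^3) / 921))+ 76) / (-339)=-2760469963681 / 12313150501320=-0.22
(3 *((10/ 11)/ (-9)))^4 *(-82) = -820000/ 1185921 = -0.69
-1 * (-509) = 509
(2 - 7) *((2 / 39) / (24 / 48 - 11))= 0.02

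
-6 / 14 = -3 / 7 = -0.43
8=8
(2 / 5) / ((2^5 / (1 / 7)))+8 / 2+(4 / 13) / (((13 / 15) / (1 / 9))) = 1147387 / 283920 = 4.04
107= 107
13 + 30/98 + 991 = 49211/49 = 1004.31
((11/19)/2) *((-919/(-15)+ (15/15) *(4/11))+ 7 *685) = 21088/15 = 1405.87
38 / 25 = 1.52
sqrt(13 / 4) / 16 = sqrt(13) / 32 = 0.11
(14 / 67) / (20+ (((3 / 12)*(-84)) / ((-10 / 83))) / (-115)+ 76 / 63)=1014300 / 95581597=0.01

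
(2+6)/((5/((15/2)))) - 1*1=11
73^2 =5329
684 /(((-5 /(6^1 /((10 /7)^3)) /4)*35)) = -100548 /3125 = -32.18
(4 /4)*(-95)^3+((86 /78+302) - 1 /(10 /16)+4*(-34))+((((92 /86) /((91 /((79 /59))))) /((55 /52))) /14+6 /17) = -3885792090622418 /4533073545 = -857209.14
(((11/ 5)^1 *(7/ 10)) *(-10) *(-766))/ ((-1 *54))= -29491/ 135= -218.45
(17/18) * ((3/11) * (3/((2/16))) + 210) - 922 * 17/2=-251872/33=-7632.48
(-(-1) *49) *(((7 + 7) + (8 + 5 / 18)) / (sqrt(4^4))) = 19649 / 288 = 68.23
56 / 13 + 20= 316 / 13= 24.31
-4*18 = -72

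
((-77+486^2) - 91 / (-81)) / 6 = 9562865 / 243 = 39353.35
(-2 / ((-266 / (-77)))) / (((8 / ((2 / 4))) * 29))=-11 / 8816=-0.00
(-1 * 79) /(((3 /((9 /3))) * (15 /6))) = -158 /5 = -31.60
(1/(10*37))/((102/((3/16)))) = 1/201280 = 0.00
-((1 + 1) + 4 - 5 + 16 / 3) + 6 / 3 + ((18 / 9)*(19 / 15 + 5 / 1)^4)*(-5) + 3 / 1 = -156163292 / 10125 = -15423.54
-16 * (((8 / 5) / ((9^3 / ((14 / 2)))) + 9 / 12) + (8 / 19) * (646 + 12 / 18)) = -302556884 / 69255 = -4368.74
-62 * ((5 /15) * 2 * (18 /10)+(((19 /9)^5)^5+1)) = -28853714152965815362192444728264508 /3589489938459262943851245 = -8038388363.71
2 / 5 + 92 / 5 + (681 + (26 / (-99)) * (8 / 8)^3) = 346271 / 495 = 699.54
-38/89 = -0.43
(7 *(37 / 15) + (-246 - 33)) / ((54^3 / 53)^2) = -5514067 / 185961834720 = -0.00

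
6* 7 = 42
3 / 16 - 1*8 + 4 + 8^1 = 67 / 16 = 4.19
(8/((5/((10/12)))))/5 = 4/15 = 0.27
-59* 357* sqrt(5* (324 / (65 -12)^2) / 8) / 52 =-189567* sqrt(10) / 5512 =-108.76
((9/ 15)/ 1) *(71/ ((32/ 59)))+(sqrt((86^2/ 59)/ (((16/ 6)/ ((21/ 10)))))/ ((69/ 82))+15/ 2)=1763 *sqrt(2065)/ 6785+13767/ 160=97.85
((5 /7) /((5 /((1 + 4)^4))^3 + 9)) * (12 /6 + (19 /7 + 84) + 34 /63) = 54912109375 /7751953566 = 7.08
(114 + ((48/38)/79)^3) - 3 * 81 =-129.00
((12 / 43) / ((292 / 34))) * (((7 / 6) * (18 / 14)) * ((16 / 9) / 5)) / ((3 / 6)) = 544 / 15695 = 0.03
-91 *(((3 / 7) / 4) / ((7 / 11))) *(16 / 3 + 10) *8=-13156 / 7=-1879.43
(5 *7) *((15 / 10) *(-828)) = -43470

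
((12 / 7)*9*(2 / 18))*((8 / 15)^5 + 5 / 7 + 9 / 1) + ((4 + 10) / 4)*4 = 381111254 / 12403125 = 30.73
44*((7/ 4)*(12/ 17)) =924/ 17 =54.35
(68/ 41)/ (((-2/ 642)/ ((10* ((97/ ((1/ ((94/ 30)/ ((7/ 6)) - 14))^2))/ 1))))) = -664058051712/ 10045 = -66108317.74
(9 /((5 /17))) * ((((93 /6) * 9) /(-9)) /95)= -4743 /950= -4.99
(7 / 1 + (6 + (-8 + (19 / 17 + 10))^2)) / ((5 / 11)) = 49.98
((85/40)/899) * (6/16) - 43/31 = -79757/57536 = -1.39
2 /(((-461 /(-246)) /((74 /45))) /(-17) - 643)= -206312 /66336223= -0.00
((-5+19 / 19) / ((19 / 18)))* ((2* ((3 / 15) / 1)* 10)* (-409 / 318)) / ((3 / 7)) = 45808 / 1007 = 45.49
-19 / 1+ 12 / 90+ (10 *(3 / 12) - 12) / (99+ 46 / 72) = -1020251 / 53805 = -18.96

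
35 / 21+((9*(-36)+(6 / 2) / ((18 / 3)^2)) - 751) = -4293 / 4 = -1073.25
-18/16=-1.12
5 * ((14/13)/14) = 5/13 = 0.38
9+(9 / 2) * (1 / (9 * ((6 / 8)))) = 29 / 3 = 9.67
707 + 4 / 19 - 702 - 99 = -1782 / 19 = -93.79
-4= -4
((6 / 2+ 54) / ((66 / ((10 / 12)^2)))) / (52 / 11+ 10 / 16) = 475 / 4239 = 0.11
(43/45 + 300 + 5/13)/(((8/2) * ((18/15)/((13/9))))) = 44071/486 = 90.68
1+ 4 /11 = 15 /11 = 1.36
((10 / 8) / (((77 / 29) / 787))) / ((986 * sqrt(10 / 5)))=3935 * sqrt(2) / 20944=0.27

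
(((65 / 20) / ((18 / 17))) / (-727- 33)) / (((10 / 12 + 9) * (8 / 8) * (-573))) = 221 / 308319840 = 0.00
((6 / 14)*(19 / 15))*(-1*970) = -526.57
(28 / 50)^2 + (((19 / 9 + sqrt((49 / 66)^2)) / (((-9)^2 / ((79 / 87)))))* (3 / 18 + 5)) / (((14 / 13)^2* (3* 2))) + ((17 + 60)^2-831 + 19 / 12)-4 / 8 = 5099.42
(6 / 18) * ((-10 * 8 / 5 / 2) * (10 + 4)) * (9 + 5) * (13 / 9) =-20384 / 27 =-754.96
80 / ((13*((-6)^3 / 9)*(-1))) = 10 / 39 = 0.26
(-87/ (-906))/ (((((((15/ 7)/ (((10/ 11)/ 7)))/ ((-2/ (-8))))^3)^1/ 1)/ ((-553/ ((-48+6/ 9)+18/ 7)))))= 112259/ 27204788160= 0.00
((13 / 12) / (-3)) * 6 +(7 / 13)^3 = -26503 / 13182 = -2.01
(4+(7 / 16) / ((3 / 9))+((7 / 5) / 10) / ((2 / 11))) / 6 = 811 / 800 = 1.01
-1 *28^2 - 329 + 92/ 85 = -94513/ 85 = -1111.92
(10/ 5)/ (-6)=-1/ 3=-0.33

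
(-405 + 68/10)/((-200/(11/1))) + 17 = 38901/1000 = 38.90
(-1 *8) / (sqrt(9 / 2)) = -8 *sqrt(2) / 3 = -3.77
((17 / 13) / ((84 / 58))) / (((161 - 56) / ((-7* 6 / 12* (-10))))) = 493 / 1638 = 0.30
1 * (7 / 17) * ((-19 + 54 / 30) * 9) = -5418 / 85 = -63.74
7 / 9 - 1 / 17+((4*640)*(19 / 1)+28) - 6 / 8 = 29784797 / 612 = 48667.97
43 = 43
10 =10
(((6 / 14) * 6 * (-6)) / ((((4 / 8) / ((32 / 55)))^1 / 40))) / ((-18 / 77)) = 3072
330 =330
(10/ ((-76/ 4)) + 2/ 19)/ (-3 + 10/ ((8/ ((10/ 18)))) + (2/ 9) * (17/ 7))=2016/ 8455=0.24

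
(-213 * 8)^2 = 2903616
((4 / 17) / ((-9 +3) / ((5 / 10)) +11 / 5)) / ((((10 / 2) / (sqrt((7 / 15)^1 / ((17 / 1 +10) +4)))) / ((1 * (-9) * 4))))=0.02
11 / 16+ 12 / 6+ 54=56.69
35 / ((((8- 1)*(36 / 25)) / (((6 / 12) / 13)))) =125 / 936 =0.13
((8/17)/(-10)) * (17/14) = -2/35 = -0.06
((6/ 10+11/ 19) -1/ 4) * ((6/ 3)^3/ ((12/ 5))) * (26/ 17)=4589/ 969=4.74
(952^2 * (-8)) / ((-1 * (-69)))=-7250432 / 69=-105078.72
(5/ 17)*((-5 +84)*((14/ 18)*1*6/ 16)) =2765/ 408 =6.78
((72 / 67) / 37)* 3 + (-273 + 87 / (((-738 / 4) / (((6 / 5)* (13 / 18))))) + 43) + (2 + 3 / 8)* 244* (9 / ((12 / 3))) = 39281364037 / 36590040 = 1073.55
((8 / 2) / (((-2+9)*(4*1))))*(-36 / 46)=-18 / 161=-0.11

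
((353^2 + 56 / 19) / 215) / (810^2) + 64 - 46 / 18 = 61.45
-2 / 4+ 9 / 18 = 0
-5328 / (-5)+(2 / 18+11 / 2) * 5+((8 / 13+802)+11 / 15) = 443899 / 234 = 1897.00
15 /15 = 1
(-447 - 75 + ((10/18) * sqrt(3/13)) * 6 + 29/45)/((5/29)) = -680369/225 + 58 * sqrt(39)/39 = -3014.57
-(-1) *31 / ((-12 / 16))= -124 / 3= -41.33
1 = 1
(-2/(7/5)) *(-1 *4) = 40/7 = 5.71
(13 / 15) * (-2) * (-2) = 52 / 15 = 3.47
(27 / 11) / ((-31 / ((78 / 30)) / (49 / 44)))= -17199 / 75020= -0.23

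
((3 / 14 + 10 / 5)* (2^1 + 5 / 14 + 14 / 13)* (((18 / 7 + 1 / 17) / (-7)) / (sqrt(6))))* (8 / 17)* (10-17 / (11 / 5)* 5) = 90965625* sqrt(6) / 14175161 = 15.72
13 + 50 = 63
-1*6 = -6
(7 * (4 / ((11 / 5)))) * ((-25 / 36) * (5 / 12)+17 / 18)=9905 / 1188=8.34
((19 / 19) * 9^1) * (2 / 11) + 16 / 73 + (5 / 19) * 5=48385 / 15257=3.17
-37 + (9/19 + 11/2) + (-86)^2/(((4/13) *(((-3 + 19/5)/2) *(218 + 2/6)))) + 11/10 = 6105679/24890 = 245.31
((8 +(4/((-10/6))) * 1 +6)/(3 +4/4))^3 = 24389/1000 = 24.39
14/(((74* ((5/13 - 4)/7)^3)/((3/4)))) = -15824991/15365804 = -1.03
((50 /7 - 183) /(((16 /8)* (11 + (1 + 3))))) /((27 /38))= -23389 /2835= -8.25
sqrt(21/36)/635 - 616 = -616 +sqrt(21)/3810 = -616.00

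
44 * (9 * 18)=7128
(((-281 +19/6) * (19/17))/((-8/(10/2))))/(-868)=-158365/708288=-0.22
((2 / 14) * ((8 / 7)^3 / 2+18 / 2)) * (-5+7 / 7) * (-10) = 133720 / 2401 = 55.69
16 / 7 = 2.29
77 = 77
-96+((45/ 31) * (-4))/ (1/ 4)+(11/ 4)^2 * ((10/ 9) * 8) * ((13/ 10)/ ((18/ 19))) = -271007/ 10044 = -26.98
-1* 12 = -12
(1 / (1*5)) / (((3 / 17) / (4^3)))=1088 / 15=72.53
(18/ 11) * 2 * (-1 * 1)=-36/ 11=-3.27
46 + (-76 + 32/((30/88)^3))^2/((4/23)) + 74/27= 35063348481128/11390625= 3078263.79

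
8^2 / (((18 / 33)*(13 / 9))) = 1056 / 13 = 81.23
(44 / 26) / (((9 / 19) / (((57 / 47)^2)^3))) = 1592879438898 / 140129799277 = 11.37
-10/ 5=-2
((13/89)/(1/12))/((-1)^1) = -156/89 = -1.75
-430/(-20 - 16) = 215/18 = 11.94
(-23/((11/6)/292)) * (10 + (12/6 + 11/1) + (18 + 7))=-1934208/11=-175837.09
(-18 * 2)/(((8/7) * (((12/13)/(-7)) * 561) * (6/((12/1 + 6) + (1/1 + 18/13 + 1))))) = 6811/4488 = 1.52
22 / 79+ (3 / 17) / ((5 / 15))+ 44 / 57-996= -76123859 / 76551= -994.42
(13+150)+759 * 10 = 7753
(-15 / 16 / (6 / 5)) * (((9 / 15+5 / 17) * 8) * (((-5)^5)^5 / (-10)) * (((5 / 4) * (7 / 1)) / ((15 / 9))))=-118911266326904296875 / 136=-874347546521355124.08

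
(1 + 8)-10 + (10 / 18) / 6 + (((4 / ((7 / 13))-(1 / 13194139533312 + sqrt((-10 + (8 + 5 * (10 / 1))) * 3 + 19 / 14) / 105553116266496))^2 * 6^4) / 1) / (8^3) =138.78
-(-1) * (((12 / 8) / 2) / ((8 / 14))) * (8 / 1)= 21 / 2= 10.50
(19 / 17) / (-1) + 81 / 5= 1282 / 85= 15.08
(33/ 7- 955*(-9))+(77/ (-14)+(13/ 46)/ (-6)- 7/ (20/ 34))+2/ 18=248717323/ 28980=8582.38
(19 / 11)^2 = 361 / 121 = 2.98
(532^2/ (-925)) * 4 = -1132096/ 925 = -1223.89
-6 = -6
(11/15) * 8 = 88/15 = 5.87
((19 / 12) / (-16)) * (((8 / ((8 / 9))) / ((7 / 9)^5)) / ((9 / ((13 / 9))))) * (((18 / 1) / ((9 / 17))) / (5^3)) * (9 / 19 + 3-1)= -22716369 / 67228000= -0.34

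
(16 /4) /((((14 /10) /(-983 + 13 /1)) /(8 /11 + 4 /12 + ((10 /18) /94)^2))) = -40498930750 /13777533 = -2939.49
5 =5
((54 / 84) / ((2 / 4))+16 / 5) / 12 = 157 / 420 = 0.37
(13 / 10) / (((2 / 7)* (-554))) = -91 / 11080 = -0.01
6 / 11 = 0.55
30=30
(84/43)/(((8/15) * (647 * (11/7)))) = 2205/612062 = 0.00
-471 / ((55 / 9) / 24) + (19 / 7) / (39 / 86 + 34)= -2110016506 / 1140755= -1849.67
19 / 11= 1.73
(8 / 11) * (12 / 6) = 16 / 11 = 1.45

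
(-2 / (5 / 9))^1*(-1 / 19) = 18 / 95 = 0.19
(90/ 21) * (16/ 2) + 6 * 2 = 324/ 7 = 46.29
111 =111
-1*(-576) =576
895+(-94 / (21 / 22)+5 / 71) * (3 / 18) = 7859947 / 8946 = 878.60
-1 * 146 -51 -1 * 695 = -892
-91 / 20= -4.55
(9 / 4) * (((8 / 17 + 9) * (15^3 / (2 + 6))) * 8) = 4890375 / 68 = 71917.28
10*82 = 820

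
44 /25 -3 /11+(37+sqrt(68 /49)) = 2 * sqrt(17) /7+10584 /275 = 39.67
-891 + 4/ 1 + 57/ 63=-18608/ 21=-886.10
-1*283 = -283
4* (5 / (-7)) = -20 / 7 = -2.86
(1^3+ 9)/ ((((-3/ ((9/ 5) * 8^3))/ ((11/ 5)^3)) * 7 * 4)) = -1022208/ 875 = -1168.24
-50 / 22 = -25 / 11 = -2.27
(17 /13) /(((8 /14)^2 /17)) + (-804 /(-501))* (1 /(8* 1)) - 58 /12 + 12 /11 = 73981319 /1146288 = 64.54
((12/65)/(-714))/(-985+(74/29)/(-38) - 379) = 1102/5813633735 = 0.00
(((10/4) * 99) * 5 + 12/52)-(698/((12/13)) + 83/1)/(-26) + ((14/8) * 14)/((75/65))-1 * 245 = 816067/780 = 1046.24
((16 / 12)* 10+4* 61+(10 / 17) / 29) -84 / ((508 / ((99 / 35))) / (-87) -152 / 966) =295.16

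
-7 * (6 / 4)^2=-63 / 4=-15.75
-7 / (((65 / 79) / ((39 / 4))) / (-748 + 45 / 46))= 61965.45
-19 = -19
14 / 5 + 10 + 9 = 109 / 5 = 21.80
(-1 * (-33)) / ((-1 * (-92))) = 33 / 92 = 0.36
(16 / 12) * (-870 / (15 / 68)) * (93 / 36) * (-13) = 1589432 / 9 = 176603.56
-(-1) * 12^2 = 144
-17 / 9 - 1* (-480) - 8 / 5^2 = 107503 / 225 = 477.79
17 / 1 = 17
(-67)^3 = -300763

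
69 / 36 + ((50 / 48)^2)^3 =610421329 / 191102976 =3.19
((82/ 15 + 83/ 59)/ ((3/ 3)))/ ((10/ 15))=10.31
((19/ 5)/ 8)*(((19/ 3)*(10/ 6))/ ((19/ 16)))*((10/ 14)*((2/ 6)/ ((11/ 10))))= 0.91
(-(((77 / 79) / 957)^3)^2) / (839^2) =-117649 / 74199671936664716221832221569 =-0.00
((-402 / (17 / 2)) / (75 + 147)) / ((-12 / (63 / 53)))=1407 / 66674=0.02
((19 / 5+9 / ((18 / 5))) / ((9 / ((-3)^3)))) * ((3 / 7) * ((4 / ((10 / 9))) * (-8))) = 5832 / 25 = 233.28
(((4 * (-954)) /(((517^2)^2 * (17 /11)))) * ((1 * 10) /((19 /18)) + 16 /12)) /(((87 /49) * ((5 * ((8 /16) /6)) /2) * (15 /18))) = -167537664 /138266615079175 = -0.00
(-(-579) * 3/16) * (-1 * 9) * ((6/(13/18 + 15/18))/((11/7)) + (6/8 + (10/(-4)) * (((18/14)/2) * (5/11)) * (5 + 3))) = 12709629/4928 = 2579.06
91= 91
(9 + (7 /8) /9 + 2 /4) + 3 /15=3527 /360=9.80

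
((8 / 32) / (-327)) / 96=-1 / 125568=-0.00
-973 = -973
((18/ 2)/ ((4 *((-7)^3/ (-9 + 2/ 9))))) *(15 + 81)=1896/ 343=5.53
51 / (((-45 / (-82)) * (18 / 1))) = 697 / 135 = 5.16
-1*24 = -24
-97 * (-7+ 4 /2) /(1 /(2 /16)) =485 /8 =60.62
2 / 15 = 0.13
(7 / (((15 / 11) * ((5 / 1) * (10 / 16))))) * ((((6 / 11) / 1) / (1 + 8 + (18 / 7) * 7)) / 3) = 0.01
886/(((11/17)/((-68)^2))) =69646688/11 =6331517.09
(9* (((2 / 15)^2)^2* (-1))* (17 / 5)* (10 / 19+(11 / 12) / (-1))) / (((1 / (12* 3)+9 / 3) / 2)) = 48416 / 19415625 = 0.00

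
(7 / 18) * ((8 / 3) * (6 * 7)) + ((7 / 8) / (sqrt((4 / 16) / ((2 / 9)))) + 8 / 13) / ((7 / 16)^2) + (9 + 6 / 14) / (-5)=64 * sqrt(2) / 21 + 1286626 / 28665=49.19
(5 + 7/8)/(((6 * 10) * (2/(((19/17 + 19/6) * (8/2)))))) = 0.84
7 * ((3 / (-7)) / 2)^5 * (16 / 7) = -243 / 33614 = -0.01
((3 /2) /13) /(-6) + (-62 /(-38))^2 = 49611 /18772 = 2.64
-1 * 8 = -8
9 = 9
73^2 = 5329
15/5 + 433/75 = 658/75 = 8.77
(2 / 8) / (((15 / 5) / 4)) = 1 / 3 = 0.33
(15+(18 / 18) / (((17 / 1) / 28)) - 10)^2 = 12769 / 289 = 44.18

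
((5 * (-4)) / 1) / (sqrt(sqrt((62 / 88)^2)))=-40 * sqrt(341) / 31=-23.83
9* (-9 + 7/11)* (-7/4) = 1449/11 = 131.73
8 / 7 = 1.14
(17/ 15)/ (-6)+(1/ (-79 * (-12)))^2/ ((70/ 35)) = -565849/ 2995680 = -0.19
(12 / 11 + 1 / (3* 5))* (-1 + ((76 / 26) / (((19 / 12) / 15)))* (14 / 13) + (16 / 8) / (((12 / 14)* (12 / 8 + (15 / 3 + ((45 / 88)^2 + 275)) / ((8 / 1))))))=1266196206983 / 37866820563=33.44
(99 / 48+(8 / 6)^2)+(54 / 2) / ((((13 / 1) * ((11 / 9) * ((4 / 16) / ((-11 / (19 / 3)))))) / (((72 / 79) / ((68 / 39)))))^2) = 492307387729 / 93760889616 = 5.25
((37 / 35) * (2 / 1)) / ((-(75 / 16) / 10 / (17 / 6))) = -20128 / 1575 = -12.78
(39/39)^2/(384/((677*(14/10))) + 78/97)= 459683/555882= 0.83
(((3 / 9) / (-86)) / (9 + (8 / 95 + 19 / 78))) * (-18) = 22230 / 2972117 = 0.01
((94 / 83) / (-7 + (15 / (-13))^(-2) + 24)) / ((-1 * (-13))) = 10575 / 2154763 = 0.00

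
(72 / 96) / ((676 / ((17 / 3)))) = 17 / 2704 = 0.01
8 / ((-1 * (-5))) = 8 / 5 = 1.60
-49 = -49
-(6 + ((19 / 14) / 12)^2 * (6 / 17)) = -6.00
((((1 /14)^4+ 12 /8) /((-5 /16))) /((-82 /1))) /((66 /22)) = 11525 /590646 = 0.02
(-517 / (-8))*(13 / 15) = 6721 / 120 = 56.01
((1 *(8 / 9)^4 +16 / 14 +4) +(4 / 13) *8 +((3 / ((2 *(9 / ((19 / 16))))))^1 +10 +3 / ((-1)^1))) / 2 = 294735083 / 38211264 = 7.71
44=44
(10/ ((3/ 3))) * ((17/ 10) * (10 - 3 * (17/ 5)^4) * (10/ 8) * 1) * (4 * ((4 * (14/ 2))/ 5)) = -186068.78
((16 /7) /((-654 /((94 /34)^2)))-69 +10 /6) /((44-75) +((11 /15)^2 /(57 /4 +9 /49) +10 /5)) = 9454536247050 /4065158783063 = 2.33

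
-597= -597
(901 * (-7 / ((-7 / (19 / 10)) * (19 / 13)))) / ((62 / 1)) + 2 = 12953 / 620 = 20.89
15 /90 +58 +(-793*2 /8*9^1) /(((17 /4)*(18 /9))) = -7739 /51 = -151.75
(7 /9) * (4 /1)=28 /9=3.11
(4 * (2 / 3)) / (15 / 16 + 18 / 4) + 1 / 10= 1541 / 2610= 0.59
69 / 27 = 23 / 9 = 2.56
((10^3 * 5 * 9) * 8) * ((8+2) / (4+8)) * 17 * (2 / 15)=680000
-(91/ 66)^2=-8281/ 4356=-1.90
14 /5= 2.80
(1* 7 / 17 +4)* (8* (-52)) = -31200 / 17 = -1835.29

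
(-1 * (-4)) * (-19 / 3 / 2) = -38 / 3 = -12.67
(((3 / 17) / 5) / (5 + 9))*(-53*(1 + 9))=-159 / 119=-1.34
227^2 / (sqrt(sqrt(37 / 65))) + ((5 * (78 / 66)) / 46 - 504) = -254959 / 506 + 51529 * 37^(3 / 4) * 65^(1 / 4) / 37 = 58820.02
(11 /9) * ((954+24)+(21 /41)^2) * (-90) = -180890490 /1681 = -107608.86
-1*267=-267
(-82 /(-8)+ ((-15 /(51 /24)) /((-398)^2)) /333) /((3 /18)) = 3063810527 /49818058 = 61.50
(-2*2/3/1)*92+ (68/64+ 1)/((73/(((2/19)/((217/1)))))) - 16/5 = -4545986321/36117480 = -125.87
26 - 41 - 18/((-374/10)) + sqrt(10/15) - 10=-4585/187 + sqrt(6)/3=-23.70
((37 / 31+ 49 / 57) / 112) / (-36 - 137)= -907 / 8559348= -0.00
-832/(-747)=1.11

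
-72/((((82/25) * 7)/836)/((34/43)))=-25581600/12341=-2072.90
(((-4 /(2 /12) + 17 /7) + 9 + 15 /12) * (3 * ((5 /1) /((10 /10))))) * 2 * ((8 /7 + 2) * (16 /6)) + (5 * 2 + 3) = -138843 /49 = -2833.53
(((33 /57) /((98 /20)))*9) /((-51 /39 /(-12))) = 9.76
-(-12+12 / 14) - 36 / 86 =3228 / 301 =10.72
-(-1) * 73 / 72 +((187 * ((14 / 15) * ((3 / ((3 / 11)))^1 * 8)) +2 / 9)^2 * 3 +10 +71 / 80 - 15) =7643278530439 / 10800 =707710975.04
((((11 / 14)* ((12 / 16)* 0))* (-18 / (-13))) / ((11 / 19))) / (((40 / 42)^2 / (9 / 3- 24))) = 0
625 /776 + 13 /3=11963 /2328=5.14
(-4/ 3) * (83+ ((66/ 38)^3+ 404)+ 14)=-4629728/ 6859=-674.99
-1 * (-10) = 10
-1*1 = -1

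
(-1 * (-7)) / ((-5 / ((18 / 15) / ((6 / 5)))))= -7 / 5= -1.40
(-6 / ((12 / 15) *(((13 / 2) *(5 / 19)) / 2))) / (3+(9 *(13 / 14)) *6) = -133 / 806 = -0.17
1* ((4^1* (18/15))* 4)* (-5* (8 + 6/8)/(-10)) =84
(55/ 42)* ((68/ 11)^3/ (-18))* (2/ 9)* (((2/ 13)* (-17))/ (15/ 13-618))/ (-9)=26726720/ 14854307391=0.00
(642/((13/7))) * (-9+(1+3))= -22470/13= -1728.46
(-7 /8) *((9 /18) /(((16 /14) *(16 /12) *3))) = -49 /512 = -0.10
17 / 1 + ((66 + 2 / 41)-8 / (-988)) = 841117 / 10127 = 83.06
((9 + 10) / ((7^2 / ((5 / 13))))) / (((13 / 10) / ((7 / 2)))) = 475 / 1183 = 0.40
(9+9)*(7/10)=63/5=12.60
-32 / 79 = -0.41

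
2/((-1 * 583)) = -2/583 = -0.00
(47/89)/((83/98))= 4606/7387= 0.62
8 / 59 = 0.14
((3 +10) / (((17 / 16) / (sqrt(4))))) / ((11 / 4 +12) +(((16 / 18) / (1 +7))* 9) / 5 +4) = 8320 / 6443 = 1.29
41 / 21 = 1.95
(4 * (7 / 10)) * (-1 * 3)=-42 / 5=-8.40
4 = 4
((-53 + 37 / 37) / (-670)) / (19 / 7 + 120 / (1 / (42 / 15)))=182 / 794285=0.00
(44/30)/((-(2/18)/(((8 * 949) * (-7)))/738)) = 2588537952/5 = 517707590.40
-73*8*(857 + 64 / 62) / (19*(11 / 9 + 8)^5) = -917256300984 / 2320094938727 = -0.40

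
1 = 1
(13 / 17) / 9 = 0.08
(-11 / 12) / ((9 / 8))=-22 / 27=-0.81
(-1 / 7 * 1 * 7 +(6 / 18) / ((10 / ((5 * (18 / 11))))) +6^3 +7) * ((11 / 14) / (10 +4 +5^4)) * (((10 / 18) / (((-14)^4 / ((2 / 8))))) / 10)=815 / 8248068864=0.00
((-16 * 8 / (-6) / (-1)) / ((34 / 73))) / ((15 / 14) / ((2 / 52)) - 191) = 8176 / 29121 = 0.28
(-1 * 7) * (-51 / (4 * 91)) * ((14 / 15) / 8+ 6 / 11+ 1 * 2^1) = 29869 / 11440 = 2.61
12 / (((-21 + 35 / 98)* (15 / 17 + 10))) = -168 / 3145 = -0.05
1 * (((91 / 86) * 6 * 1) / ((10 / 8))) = 1092 / 215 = 5.08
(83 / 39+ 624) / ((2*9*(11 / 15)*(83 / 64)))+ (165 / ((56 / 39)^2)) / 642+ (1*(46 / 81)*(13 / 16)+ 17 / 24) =24433411883611 / 645192003456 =37.87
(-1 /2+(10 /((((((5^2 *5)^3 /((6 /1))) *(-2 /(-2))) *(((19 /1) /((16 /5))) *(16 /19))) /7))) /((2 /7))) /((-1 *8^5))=1952537 /128000000000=0.00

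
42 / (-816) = -7 / 136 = -0.05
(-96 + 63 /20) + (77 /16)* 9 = -3963 /80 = -49.54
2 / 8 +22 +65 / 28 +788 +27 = 5877 / 7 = 839.57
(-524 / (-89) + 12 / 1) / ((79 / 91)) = 144872 / 7031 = 20.60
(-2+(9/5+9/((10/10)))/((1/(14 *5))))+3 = 757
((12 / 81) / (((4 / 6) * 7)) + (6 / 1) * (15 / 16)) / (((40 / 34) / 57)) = 920873 / 3360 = 274.07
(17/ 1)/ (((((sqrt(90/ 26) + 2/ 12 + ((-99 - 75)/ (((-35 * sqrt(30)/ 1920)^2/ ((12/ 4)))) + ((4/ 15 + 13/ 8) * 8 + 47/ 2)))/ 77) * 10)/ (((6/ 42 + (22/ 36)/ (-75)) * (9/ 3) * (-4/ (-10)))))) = -971939468420921/ 2403341119643740875 - 571560451 * sqrt(65)/ 320445482619165450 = -0.00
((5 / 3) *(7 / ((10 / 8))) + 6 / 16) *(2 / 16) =233 / 192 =1.21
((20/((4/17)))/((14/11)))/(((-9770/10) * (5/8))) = -748/6839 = -0.11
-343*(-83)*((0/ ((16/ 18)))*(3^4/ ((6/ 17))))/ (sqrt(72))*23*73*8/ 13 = 0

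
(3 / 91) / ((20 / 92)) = 69 / 455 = 0.15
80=80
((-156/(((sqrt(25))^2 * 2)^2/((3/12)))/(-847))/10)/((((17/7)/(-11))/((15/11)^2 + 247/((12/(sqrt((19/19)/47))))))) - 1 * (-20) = 452539649/22627000 - 3211 * sqrt(47)/878900000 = 20.00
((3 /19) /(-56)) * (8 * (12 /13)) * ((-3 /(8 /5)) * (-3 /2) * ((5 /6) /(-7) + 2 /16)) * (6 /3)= -135 /193648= -0.00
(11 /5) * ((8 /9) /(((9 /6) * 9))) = 176 /1215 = 0.14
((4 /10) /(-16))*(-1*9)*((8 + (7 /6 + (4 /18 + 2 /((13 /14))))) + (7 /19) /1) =52957 /19760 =2.68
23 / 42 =0.55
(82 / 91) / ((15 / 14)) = 164 / 195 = 0.84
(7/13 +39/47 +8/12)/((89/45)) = 55950/54379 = 1.03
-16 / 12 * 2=-8 / 3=-2.67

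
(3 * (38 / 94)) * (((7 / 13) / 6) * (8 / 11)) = 532 / 6721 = 0.08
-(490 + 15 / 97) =-47545 / 97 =-490.15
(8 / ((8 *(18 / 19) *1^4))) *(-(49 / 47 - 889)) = 396473 / 423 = 937.29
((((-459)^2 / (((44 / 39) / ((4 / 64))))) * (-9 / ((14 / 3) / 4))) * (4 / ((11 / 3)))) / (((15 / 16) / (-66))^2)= -85189283712 / 175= -486795906.93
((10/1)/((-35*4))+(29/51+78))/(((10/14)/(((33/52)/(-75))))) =-616517/663000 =-0.93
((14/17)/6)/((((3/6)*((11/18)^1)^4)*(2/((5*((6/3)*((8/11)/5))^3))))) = 1003290624/8282047675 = 0.12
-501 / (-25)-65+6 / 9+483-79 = 26978 / 75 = 359.71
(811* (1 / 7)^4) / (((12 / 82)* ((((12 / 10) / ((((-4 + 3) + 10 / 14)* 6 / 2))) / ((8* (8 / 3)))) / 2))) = -10640320 / 151263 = -70.34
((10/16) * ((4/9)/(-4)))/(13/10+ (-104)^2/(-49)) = 1225/3870828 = 0.00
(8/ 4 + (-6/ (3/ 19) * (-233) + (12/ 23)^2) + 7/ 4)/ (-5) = -3748715/ 2116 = -1771.60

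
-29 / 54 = -0.54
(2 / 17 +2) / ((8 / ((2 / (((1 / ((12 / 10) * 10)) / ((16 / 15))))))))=576 / 85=6.78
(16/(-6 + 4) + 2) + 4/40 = -59/10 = -5.90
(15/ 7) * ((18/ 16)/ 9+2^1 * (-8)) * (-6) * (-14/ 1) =-2857.50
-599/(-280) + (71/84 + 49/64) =25201/6720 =3.75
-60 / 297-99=-9821 / 99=-99.20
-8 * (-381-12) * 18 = 56592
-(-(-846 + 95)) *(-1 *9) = 6759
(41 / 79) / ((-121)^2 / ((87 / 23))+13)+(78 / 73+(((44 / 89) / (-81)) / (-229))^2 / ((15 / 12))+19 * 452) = 228056165338772206203728567 / 26551908623426021959590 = 8589.07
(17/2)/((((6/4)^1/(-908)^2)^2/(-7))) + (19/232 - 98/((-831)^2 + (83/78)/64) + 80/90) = -129385310007397242434678863/7197921882360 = -17975370130715.47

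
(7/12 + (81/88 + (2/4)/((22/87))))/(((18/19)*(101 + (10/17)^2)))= 5046229/139181328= 0.04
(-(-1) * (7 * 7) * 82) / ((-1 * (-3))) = 4018 / 3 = 1339.33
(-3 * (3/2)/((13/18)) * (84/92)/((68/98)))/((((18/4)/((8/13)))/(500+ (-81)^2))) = -22745016/2873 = -7916.82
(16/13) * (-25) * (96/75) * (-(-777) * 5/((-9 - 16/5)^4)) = -1243200000/179995933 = -6.91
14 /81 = 0.17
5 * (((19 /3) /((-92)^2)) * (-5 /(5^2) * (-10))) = 95 /12696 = 0.01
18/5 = 3.60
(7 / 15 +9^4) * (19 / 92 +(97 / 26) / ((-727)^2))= 1284910282475 / 948181026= 1355.13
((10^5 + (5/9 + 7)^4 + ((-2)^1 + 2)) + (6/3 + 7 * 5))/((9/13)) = 8810413729/59049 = 149205.13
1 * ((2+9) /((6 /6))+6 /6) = 12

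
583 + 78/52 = 1169/2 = 584.50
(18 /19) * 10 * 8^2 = 11520 /19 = 606.32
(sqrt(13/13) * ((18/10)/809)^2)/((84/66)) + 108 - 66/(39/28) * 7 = -666130750217/2977888550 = -223.69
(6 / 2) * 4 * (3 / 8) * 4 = 18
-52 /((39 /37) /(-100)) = 14800 /3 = 4933.33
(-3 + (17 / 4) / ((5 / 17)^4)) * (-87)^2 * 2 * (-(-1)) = 10690130133 / 1250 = 8552104.11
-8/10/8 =-1/10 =-0.10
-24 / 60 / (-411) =0.00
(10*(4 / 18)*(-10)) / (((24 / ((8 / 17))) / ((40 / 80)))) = -100 / 459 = -0.22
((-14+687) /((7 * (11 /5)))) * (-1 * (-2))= 6730 /77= 87.40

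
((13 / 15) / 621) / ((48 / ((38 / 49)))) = 247 / 10954440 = 0.00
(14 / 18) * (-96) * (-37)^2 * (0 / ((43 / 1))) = 0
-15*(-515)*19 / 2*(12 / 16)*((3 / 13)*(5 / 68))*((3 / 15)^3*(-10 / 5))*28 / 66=-123291 / 19448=-6.34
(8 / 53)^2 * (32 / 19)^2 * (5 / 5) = 65536 / 1014049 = 0.06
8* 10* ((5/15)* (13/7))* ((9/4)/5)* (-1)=-156/7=-22.29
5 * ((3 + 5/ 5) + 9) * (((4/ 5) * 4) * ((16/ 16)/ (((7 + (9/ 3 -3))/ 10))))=2080/ 7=297.14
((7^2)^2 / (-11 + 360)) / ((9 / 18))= 4802 / 349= 13.76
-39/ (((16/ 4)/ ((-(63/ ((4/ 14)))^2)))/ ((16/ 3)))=2528253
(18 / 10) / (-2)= -9 / 10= -0.90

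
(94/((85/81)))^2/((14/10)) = 57972996/10115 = 5731.39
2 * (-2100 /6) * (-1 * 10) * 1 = 7000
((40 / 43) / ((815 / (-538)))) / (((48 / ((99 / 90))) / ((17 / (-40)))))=50303 / 8410800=0.01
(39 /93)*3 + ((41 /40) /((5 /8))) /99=97796 /76725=1.27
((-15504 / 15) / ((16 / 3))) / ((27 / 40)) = -2584 / 9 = -287.11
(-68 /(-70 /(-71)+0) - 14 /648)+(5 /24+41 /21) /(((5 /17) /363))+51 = 60073889 /22680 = 2648.76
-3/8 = -0.38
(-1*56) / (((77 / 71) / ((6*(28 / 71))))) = -1344 / 11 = -122.18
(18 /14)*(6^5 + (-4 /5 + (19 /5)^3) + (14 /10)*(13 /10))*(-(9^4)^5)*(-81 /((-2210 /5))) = -17353393538950366528299391917 /773500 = -22434897917195043992630.11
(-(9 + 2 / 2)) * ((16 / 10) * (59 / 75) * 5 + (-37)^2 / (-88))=61139 / 660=92.63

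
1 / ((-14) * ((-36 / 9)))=1 / 56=0.02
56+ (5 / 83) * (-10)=4598 / 83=55.40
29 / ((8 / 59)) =1711 / 8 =213.88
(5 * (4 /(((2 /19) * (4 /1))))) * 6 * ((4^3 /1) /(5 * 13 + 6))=18240 /71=256.90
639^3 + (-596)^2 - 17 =261272318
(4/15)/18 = 2/135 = 0.01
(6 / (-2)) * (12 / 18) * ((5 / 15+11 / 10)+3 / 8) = -217 / 60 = -3.62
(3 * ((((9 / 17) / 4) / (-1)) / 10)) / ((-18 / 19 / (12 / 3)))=57 / 340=0.17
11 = 11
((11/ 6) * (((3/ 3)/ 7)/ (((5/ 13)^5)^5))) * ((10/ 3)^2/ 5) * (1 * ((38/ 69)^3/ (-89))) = -8518385267386983210165652465554512/ 329366319715976715087890625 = -25862951.85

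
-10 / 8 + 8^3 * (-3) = -1537.25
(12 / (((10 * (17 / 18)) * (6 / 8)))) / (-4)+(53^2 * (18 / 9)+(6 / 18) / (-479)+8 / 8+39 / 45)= 228795599 / 40715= 5619.44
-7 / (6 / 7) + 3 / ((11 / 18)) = -215 / 66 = -3.26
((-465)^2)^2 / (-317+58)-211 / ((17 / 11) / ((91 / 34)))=-27023433564899 / 149702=-180514846.59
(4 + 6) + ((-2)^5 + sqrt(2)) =-22 + sqrt(2) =-20.59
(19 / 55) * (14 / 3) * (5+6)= 266 / 15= 17.73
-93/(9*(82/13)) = -403/246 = -1.64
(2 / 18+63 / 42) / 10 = 0.16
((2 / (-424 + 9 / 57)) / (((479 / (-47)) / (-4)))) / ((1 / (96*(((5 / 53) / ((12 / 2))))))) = -571520 / 204441511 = -0.00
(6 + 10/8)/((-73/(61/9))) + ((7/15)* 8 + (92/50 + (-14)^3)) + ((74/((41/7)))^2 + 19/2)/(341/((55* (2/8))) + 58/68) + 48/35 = -1315413963387877/481636253700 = -2731.14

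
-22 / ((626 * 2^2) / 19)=-209 / 1252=-0.17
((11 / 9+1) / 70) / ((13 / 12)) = 8 / 273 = 0.03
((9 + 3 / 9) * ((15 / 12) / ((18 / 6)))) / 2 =35 / 18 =1.94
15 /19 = 0.79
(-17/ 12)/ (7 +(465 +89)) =-1/ 396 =-0.00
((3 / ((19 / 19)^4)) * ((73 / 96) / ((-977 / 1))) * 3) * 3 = -657 / 31264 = -0.02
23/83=0.28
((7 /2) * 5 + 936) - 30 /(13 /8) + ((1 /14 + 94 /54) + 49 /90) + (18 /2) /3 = 23105507 /24570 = 940.40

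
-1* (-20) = 20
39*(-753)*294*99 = -854755902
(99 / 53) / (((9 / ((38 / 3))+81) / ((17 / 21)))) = 0.02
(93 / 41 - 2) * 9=99 / 41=2.41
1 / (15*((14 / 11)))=11 / 210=0.05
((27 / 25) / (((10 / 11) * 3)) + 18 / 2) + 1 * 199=52099 / 250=208.40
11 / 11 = 1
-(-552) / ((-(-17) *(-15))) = -184 / 85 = -2.16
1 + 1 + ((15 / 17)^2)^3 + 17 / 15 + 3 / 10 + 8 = 8620904917 / 724127070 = 11.91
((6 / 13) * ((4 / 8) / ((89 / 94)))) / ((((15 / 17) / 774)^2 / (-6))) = -32548997232 / 28925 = -1125289.45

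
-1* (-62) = 62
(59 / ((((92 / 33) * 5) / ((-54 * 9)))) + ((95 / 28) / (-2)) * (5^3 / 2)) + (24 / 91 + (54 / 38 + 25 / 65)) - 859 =-9607723767 / 3181360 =-3020.01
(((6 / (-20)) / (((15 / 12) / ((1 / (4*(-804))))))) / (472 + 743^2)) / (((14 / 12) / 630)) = 27 / 370189070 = 0.00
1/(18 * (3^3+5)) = 1/576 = 0.00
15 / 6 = 5 / 2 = 2.50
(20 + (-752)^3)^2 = 180845206874784144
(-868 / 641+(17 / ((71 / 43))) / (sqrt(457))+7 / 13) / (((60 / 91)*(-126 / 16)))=13594 / 86535- 19006*sqrt(457) / 4380345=0.06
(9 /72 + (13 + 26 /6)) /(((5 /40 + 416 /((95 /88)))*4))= 39805 /3515508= 0.01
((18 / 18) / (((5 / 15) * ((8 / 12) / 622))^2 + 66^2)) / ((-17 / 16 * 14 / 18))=-1128153744 / 4061071440083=-0.00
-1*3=-3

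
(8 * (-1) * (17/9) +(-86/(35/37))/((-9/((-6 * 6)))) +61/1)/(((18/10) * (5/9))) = -100097/315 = -317.77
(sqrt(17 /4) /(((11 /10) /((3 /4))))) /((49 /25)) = 375*sqrt(17) /2156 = 0.72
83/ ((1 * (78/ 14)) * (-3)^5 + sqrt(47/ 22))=-121135014/ 1975895335 - 4067 * sqrt(1034)/ 1975895335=-0.06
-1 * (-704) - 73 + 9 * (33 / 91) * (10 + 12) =63955 / 91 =702.80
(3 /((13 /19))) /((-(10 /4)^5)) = -1824 /40625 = -0.04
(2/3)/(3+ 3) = 1/9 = 0.11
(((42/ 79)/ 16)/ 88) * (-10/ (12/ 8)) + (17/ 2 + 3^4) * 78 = 97063789/ 13904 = 6981.00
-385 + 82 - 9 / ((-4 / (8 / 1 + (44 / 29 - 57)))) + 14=-395.84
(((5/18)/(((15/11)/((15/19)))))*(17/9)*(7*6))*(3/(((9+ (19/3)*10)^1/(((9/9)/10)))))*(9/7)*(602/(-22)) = -2193/1178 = -1.86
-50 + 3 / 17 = -49.82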